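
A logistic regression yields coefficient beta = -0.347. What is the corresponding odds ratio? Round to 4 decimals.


Odds ratio = exp(beta) = exp(-0.347).
= 0.7068.

0.7068


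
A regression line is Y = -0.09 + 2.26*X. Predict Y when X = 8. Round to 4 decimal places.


Plug X = 8 into Y = -0.09 + 2.26*X:
Y = -0.09 + 18.0800 = 17.9900.

17.9900


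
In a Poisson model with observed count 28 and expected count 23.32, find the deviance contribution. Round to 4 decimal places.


Compute y*ln(y/mu) = 28*ln(28/23.32) = 28*0.182893 = 5.121004.
y - mu = 4.68.
D = 2*(5.121004 - (4.68)) = 0.882008, which rounds to 0.8820.

0.8820


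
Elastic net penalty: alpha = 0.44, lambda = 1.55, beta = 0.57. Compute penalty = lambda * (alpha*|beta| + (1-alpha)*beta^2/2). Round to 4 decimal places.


Compute:
L1 = 0.44 * 0.57 = 0.2508.
L2 = 0.56 * 0.57^2 / 2 = 0.0910.
Penalty = 1.55 * (0.2508 + 0.0910) = 0.5297.

0.5297


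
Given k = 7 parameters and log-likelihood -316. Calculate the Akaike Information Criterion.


AIC = 2k - 2*loglik = 2(7) - 2(-316).
= 14 + 632 = 646.

646


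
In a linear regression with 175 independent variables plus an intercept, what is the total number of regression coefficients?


Each predictor gets one coefficient, plus one intercept.
Total parameters = 175 + 1 = 176.

176


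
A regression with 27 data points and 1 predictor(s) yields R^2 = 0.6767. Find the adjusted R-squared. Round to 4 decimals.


Using the formula:
(1 - 0.6767) = 0.3233.
Multiply by 26/25: 0.3233 * 26 = 8.4058, then 8.4058 / 25 = 0.3362.
Adj R^2 = 1 - 0.3362 = 0.6638.

0.6638


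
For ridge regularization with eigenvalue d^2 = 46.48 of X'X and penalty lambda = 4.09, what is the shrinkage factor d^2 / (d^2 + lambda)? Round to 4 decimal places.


d^2 + lambda = 46.48 + 4.09 = 50.5700.
Shrinkage factor = 46.48/50.5700 = 0.9191.

0.9191


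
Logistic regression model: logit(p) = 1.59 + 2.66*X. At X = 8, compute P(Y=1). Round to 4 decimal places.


Linear predictor: z = 1.59 + 2.66 * 8 = 22.8700.
P = 1/(1 + exp(-22.8700)) = 1/(1 + 0.0000) = 1.0000.

1.0000


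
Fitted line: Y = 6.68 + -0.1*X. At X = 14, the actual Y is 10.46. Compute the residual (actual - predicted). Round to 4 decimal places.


Compute yhat = 6.68 + (-0.1)(14) = 5.2800.
Residual = actual - predicted = 10.46 - 5.2800 = 5.1800.

5.1800


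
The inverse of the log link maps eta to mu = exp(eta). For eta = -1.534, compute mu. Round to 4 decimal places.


Apply the inverse link:
mu = e^-1.534 = 0.2157.

0.2157


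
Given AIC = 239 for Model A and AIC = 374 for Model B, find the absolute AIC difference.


Absolute difference = |239 - 374| = 135.
The model with lower AIC (A) is preferred.

135


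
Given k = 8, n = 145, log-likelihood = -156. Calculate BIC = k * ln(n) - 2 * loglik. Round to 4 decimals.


k * ln(n) = 8 * ln(145) = 8 * 4.976734 = 39.813872.
-2 * loglik = -2 * (-156) = 312.
BIC = 39.813872 + 312 = 351.813872, which rounds to 351.8139.

351.8139


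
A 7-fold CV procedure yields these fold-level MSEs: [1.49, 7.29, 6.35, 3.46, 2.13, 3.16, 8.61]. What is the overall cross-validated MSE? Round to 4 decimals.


Sum of fold MSEs = 32.4900.
Average = 32.4900 / 7 = 4.6414.

4.6414


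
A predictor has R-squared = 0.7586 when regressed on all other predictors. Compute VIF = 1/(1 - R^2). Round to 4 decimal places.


Denominator: 1 - 0.7586 = 0.2414.
VIF = 1 / 0.2414 = 4.1425.

4.1425


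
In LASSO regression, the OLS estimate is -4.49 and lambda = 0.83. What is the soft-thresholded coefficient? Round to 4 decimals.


Check: |-4.49| = 4.49 vs lambda = 0.83.
Since |beta| > lambda, coefficient = sign(beta)*(|beta| - lambda) = -3.6600.
Soft-thresholded coefficient = -3.6600.

-3.6600


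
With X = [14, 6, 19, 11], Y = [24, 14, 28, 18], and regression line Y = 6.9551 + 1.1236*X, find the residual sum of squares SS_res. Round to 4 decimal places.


For each point, residual = actual - predicted.
Residuals: [1.3145, 0.3033, -0.3035, -1.3147].
Sum of squared residuals = 3.6404.

3.6404


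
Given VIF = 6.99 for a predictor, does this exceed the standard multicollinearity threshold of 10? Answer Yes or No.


The threshold is 10.
VIF = 6.99 is < 10.
Multicollinearity indication: No.

No


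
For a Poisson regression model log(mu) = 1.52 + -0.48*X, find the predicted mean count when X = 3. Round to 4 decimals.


Compute eta = 1.52 + -0.48 * 3 = 0.0800.
Apply inverse link: mu = e^0.0800 = 1.0833.

1.0833


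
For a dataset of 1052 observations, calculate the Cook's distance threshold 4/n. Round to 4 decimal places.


Cook's distance cutoff = 4/n = 4/1052.
= 0.0038.

0.0038


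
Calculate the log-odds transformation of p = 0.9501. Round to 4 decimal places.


1 - p = 0.0499.
p/(1-p) = 19.0401.
logit = ln(19.0401) = 2.9465.

2.9465


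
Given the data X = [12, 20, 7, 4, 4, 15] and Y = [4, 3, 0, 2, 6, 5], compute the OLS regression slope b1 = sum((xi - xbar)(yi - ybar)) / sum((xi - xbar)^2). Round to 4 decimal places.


The sample means are xbar = 10.3333 and ybar = 3.3333.
Compute S_xx = 209.3333 and S_xy = 8.3333.
Slope b1 = S_xy / S_xx = 8.3333 / 209.3333 = 0.0398.

0.0398


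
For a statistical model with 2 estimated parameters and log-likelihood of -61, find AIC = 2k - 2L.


Compute:
2k = 2*2 = 4.
-2*loglik = -2*(-61) = 122.
AIC = 4 + 122 = 126.

126


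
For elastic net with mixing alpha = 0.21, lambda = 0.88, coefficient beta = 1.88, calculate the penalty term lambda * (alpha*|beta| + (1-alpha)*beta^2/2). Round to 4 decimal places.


alpha * |beta| = 0.21 * 1.88 = 0.3948.
(1-alpha) * beta^2/2 = 0.79 * 3.5344/2 = 1.3961.
Total = 0.88 * (0.3948 + 1.3961) = 1.5760.

1.5760


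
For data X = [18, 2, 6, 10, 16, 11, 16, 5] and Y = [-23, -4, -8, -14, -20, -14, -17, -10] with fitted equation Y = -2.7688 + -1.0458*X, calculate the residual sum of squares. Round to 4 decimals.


Predicted values from Y = -2.7688 + -1.0458*X.
Residuals: [-1.4068, 0.8604, 1.0436, -0.7732, -0.4984, 0.2726, 2.5016, -2.0022].
SSres = 14.9958.

14.9958


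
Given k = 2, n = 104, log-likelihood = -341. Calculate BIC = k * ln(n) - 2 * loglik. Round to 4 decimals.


ln(104) = 4.644391.
k * ln(n) = 2 * 4.644391 = 9.288782.
-2L = 682.
BIC = 9.288782 + 682 = 691.288782, which rounds to 691.2888.

691.2888


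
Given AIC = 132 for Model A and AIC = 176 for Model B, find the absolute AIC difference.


|AIC_A - AIC_B| = |132 - 176| = 44.
Model A is preferred (lower AIC).

44


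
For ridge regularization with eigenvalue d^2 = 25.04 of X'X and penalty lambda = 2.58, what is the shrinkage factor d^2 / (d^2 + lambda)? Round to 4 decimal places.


Denominator = d^2 + lambda = 25.04 + 2.58 = 27.6200.
Shrinkage = 25.04 / 27.6200 = 0.9066.

0.9066


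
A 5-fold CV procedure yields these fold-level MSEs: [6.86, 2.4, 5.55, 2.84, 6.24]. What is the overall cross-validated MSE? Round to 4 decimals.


Sum of fold MSEs = 23.8900.
Average = 23.8900 / 5 = 4.7780.

4.7780


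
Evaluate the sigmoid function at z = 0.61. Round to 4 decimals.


Compute exp(-0.6100) = 0.5434.
Sigmoid = 1 / (1 + 0.5434) = 1 / 1.5434 = 0.6479.

0.6479


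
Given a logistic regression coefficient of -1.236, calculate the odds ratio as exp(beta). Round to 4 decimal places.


The odds ratio is computed as:
OR = e^(-1.236) = 0.2905.

0.2905


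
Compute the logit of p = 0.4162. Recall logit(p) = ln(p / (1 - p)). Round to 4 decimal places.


1 - p = 0.5838.
p/(1-p) = 0.7129.
logit = ln(0.7129) = -0.3384.

-0.3384


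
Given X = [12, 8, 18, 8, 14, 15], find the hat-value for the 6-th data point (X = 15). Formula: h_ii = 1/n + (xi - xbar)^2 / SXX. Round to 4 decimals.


Mean of X: xbar = 12.5000.
SXX = 79.5000.
For X = 15: h = 1/6 + (15 - 12.5000)^2/79.5000 = 0.2453.

0.2453


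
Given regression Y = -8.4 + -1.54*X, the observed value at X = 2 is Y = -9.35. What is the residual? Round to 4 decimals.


Compute yhat = -8.4 + (-1.54)(2) = -11.4800.
Residual = actual - predicted = -9.35 - -11.4800 = 2.1300.

2.1300


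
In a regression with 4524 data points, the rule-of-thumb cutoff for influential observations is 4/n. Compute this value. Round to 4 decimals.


Cook's distance cutoff = 4/n = 4/4524.
= 0.0009.

0.0009


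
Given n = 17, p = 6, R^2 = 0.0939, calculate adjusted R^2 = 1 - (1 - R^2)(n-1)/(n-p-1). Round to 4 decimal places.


Using the formula:
(1 - 0.0939) = 0.9061.
Multiply by 16/10: 0.9061 * 16 = 14.4976, then 14.4976 / 10 = 1.4498.
Adj R^2 = 1 - 1.4498 = -0.4498.

-0.4498


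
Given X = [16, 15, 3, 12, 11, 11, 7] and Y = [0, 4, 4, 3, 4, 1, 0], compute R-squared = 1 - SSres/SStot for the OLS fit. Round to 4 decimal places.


The fitted line is Y = 3.0294 + -0.0694*X.
SSres = 20.8435, SStot = 21.4286.
R^2 = 1 - SSres/SStot = 0.0273.

0.0273


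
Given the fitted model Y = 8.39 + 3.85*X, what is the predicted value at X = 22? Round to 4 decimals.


Plug X = 22 into Y = 8.39 + 3.85*X:
Y = 8.39 + 84.7000 = 93.0900.

93.0900


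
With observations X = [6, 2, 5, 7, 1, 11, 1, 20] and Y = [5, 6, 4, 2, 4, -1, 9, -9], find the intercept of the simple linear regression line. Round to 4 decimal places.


The slope is b1 = -0.8203.
Sample means are xbar = 6.6250 and ybar = 2.5000.
Intercept: b0 = 2.5000 - (-0.8203)(6.6250) = 7.9344.

7.9344


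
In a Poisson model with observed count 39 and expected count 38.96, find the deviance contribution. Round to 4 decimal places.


y/mu = 39/38.96 = 1.001027 (approx.), and ln(39/38.96) = 0.001026.
y * ln(y/mu) = 39 * 0.001026 = 0.040014.
y - mu = 0.04.
D = 2 * (0.040014 - 0.04) = 0.000028, which rounds to 0.0000.

0.0000


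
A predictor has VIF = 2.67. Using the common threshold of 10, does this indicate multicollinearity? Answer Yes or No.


Compare VIF = 2.67 to the threshold of 10.
2.67 < 10, so the answer is No.

No


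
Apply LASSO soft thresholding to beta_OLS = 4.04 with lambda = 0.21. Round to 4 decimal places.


Check: |4.04| = 4.04 vs lambda = 0.21.
Since |beta| > lambda, coefficient = sign(beta)*(|beta| - lambda) = 3.8300.
Soft-thresholded coefficient = 3.8300.

3.8300


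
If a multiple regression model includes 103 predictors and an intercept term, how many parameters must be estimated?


Total coefficients = number of predictors + 1 (for the intercept).
= 103 + 1 = 104.

104


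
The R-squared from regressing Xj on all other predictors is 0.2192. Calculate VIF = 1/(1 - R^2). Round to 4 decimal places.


VIF = 1 / (1 - 0.2192).
= 1 / 0.7808 = 1.2807.

1.2807


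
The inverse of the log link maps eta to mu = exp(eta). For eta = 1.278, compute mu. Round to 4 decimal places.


The inverse log link gives:
mu = exp(1.278) = 3.5895.

3.5895


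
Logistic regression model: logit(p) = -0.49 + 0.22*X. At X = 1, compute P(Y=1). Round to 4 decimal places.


Linear predictor: z = -0.49 + 0.22 * 1 = -0.2700.
P = 1/(1 + exp(0.2700)) = 1/(1 + 1.3100) = 0.4329.

0.4329


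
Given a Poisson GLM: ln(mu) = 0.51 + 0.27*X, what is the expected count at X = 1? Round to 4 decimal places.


eta = 0.51 + 0.27 * 1 = 0.7800.
mu = exp(0.7800) = 2.1815.

2.1815


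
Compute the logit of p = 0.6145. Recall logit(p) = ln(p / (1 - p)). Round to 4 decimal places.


The odds are p/(1-p) = 0.6145 / 0.3855 = 1.5940.
logit(p) = ln(1.5940) = 0.4663.

0.4663


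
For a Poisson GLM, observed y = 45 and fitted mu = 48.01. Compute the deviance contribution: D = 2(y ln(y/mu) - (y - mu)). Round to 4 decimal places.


First: ln(45/48.01) = -0.064747.
Then: 45 * -0.064747 = -2.913615.
y - mu = 45 - 48.01 = -3.01.
D = 2(-2.913615 - -3.01) = 0.192770, which rounds to 0.1928.

0.1928


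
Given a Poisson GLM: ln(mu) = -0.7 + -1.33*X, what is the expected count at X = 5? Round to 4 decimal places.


eta = -0.7 + -1.33 * 5 = -7.3500.
mu = exp(-7.3500) = 0.0006.

0.0006


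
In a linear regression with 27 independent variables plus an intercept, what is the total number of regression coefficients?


Including the intercept, the model has 27 predictor coefficients + 1 intercept.
Total = 28.

28


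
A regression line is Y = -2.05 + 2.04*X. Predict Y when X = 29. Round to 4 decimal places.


Substitute X = 29 into the equation:
Y = -2.05 + 2.04 * 29 = -2.05 + 59.1600 = 57.1100.

57.1100


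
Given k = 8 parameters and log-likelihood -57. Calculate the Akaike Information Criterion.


AIC = 2k - 2*loglik = 2(8) - 2(-57).
= 16 + 114 = 130.

130


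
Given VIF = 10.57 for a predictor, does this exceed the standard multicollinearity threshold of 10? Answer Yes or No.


Check: VIF = 10.57 vs threshold = 10.
Since 10.57 >= 10, the answer is Yes.

Yes


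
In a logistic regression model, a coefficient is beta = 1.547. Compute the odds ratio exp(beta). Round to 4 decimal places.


The odds ratio is computed as:
OR = e^(1.547) = 4.6974.

4.6974


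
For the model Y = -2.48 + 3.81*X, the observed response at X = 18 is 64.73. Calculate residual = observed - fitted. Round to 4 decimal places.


Compute yhat = -2.48 + (3.81)(18) = 66.1000.
Residual = actual - predicted = 64.73 - 66.1000 = -1.3700.

-1.3700


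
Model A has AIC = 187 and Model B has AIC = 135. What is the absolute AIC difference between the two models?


|AIC_A - AIC_B| = |187 - 135| = 52.
Model B is preferred (lower AIC).

52


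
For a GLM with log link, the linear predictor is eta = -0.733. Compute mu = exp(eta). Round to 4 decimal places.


The inverse log link gives:
mu = exp(-0.733) = 0.4805.

0.4805


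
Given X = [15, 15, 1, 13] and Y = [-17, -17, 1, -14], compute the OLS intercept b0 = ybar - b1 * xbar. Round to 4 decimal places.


The slope is b1 = -1.2794.
Sample means are xbar = 11.0000 and ybar = -11.7500.
Intercept: b0 = -11.7500 - (-1.2794)(11.0000) = 2.3235.

2.3235


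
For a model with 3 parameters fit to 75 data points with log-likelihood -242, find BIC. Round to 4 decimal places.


k * ln(n) = 3 * ln(75) = 3 * 4.317488 = 12.952464.
-2 * loglik = -2 * (-242) = 484.
BIC = 12.952464 + 484 = 496.952464, which rounds to 496.9525.

496.9525


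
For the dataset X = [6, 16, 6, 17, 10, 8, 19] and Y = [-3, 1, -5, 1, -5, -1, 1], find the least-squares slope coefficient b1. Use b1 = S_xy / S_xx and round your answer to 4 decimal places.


Calculate xbar = 11.7143, ybar = -1.5714.
S_xx = 181.4286, S_xy = 74.8571.
Using b1 = S_xy / S_xx = 74.8571 / 181.4286, we get b1 = 0.4126.

0.4126


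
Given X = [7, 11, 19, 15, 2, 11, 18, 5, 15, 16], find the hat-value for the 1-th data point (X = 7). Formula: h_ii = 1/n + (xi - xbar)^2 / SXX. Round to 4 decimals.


Mean of X: xbar = 11.9000.
SXX = 294.9000.
For X = 7: h = 1/10 + (7 - 11.9000)^2/294.9000 = 0.1814.

0.1814


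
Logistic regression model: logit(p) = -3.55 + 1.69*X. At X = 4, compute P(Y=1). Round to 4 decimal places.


Compute z = -3.55 + (1.69)(4) = 3.2100.
exp(-z) = 0.0404.
P = 1/(1 + 0.0404) = 0.9612.

0.9612


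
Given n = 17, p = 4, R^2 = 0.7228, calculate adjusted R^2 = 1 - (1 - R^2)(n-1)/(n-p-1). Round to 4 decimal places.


Adjusted R^2 = 1 - (1 - R^2) * (n-1)/(n-p-1).
(1 - R^2) = 0.2772.
(n-1)/(n-p-1) = 16/12.
(1 - R^2) * (n-1) = 0.2772 * 16 = 4.4352.
Divide by (n-p-1): 4.4352 / 12 = 0.3696.
Adj R^2 = 1 - 0.3696 = 0.6304.

0.6304


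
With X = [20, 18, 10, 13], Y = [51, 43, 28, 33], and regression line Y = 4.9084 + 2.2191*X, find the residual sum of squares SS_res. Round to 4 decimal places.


Predicted values from Y = 4.9084 + 2.2191*X.
Residuals: [1.7096, -1.8522, 0.9006, -0.7567].
SSres = 7.7371.

7.7371


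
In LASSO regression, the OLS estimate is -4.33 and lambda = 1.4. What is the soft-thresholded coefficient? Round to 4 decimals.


Absolute value: |-4.33| = 4.33.
Compare to lambda = 1.4.
Since |beta| > lambda, coefficient = sign(beta)*(|beta| - lambda) = -2.9300.

-2.9300


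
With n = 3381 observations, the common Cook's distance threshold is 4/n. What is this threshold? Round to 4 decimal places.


Cook's distance cutoff = 4/n = 4/3381.
= 0.0012.

0.0012


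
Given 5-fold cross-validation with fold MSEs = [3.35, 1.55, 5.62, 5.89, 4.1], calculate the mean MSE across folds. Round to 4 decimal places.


Add all fold MSEs: 20.5100.
Divide by k = 5: 20.5100/5 = 4.1020.

4.1020


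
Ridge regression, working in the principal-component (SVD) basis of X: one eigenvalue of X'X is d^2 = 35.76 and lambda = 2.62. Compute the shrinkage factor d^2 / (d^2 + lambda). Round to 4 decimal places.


Compute the denominator: 35.76 + 2.62 = 38.3800.
Shrinkage factor = 35.76 / 38.3800 = 0.9317.

0.9317


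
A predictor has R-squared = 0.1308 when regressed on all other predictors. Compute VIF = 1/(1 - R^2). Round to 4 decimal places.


Using VIF = 1/(1 - R^2_j):
1 - 0.1308 = 0.8692.
VIF = 1.1505.

1.1505


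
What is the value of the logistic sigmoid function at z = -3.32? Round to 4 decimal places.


Compute exp(3.3200) = 27.6604.
Sigmoid = 1 / (1 + 27.6604) = 1 / 28.6604 = 0.0349.

0.0349


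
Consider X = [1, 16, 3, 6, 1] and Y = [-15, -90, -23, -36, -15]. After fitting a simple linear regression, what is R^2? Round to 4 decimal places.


Fit the OLS line: b0 = -8.7176, b1 = -5.0153.
SSres = 12.7634.
SStot = 3966.8000.
R^2 = 1 - 12.7634/3966.8000 = 0.9968.

0.9968


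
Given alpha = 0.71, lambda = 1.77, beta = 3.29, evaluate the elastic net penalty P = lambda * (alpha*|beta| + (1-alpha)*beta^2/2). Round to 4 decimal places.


alpha * |beta| = 0.71 * 3.29 = 2.3359.
(1-alpha) * beta^2/2 = 0.29 * 10.8241/2 = 1.5695.
Total = 1.77 * (2.3359 + 1.5695) = 6.9125.

6.9125


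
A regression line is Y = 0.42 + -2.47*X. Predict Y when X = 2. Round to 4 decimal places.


Substitute X = 2 into the equation:
Y = 0.42 + -2.47 * 2 = 0.42 + -4.9400 = -4.5200.

-4.5200


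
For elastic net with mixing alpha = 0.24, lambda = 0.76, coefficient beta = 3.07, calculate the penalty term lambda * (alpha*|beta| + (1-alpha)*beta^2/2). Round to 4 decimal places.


Compute:
L1 = 0.24 * 3.07 = 0.7368.
L2 = 0.76 * 3.07^2 / 2 = 3.5815.
Penalty = 0.76 * (0.7368 + 3.5815) = 3.2819.

3.2819


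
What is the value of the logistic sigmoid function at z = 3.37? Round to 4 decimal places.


First, exp(-3.3700) = 0.0344.
Then sigma(z) = 1/(1 + 0.0344) = 0.9668.

0.9668


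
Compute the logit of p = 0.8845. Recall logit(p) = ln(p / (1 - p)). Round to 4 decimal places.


The odds are p/(1-p) = 0.8845 / 0.1155 = 7.6580.
logit(p) = ln(7.6580) = 2.0358.

2.0358


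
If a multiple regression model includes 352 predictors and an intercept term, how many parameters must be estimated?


Total coefficients = number of predictors + 1 (for the intercept).
= 352 + 1 = 353.

353


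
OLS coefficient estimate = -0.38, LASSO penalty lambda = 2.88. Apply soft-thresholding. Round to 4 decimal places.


Absolute value: |-0.38| = 0.38.
Compare to lambda = 2.88.
Since |beta| <= lambda, the coefficient is set to 0.

0.0000


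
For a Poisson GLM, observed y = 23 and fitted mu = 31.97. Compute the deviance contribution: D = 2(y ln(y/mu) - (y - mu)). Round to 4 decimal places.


y/mu = 23/31.97 = 0.719424 (approx.), and ln(23/31.97) = -0.329304.
y * ln(y/mu) = 23 * -0.329304 = -7.573992.
y - mu = -8.97.
D = 2 * (-7.573992 - -8.97) = 2.792016, which rounds to 2.7920.

2.7920


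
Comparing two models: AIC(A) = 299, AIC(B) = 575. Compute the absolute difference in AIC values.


Absolute difference = |299 - 575| = 276.
The model with lower AIC (A) is preferred.

276


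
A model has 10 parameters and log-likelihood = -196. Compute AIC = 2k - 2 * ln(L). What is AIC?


AIC = 2k - 2*loglik = 2(10) - 2(-196).
= 20 + 392 = 412.

412


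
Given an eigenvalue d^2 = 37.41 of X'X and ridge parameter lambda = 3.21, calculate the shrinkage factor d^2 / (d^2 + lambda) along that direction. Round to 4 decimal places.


Denominator = d^2 + lambda = 37.41 + 3.21 = 40.6200.
Shrinkage = 37.41 / 40.6200 = 0.9210.

0.9210


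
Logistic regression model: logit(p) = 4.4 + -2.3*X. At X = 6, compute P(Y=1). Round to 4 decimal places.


Compute z = 4.4 + (-2.3)(6) = -9.4000.
exp(-z) = 12088.3807.
P = 1/(1 + 12088.3807) = 0.0001.

0.0001


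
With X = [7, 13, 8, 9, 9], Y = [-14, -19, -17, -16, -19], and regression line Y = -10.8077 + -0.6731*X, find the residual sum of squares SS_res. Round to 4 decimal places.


Compute predicted values, then residuals = yi - yhat_i.
Residuals: [1.5194, 0.5580, -0.8075, 0.8656, -2.1344].
SSres = sum(residual^2) = 8.5769.

8.5769


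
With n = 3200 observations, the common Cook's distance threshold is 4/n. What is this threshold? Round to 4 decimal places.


Cook's distance cutoff = 4/n = 4/3200.
= 0.0013.

0.0013


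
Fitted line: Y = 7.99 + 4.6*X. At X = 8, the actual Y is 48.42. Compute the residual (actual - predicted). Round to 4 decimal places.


Fitted value at X = 8 is yhat = 7.99 + 4.6*8 = 44.7900.
Residual = 48.42 - 44.7900 = 3.6300.

3.6300


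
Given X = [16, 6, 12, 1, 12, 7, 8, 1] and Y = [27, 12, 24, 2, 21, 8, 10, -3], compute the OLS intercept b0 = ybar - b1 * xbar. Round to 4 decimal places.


Compute b1 = 1.9290 from the OLS formula.
With xbar = 7.8750 and ybar = 12.6250, the intercept is:
b0 = 12.6250 - 1.9290 * 7.8750 = -2.5657.

-2.5657


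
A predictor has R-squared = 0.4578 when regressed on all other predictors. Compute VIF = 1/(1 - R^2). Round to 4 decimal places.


Using VIF = 1/(1 - R^2_j):
1 - 0.4578 = 0.5422.
VIF = 1.8443.

1.8443


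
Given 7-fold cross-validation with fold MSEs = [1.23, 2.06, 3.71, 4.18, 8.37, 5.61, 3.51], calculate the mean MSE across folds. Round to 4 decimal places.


Sum of fold MSEs = 28.6700.
Average = 28.6700 / 7 = 4.0957.

4.0957


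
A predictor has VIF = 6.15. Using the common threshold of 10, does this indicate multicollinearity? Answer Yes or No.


The threshold is 10.
VIF = 6.15 is < 10.
Multicollinearity indication: No.

No


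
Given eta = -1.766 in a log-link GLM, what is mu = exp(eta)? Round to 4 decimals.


mu = exp(eta) = exp(-1.766).
= 0.1710.

0.1710


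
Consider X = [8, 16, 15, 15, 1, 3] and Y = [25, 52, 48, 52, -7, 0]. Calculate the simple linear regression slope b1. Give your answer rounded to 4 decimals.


Calculate xbar = 9.6667, ybar = 28.3333.
S_xx = 219.3333, S_xy = 881.6667.
Using b1 = S_xy / S_xx = 881.6667 / 219.3333, we get b1 = 4.0198.

4.0198


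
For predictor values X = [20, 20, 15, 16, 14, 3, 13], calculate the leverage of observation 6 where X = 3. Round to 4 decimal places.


n = 7, xbar = 14.4286.
SXX = sum((xi - xbar)^2) = 197.7143.
h = 1/7 + (3 - 14.4286)^2 / 197.7143 = 0.8035.

0.8035


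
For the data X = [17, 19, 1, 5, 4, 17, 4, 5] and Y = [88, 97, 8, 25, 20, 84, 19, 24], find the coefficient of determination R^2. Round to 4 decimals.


Fit the OLS line: b0 = 0.1197, b1 = 5.0561.
SSres = 20.6959.
SStot = 9581.8750.
R^2 = 1 - 20.6959/9581.8750 = 0.9978.

0.9978


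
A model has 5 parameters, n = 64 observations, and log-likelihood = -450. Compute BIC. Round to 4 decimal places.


Compute k*ln(n) = 5*ln(64) = 5*4.158883 = 20.794415.
Then -2*loglik = 900.
BIC = 20.794415 + 900 = 920.794415, which rounds to 920.7944.

920.7944


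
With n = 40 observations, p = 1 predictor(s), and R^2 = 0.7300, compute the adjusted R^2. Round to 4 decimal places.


Adjusted R^2 = 1 - (1 - R^2) * (n-1)/(n-p-1).
(1 - R^2) = 0.2700.
(n-1)/(n-p-1) = 39/38.
(1 - R^2) * (n-1) = 0.2700 * 39 = 10.5300.
Divide by (n-p-1): 10.5300 / 38 = 0.2771.
Adj R^2 = 1 - 0.2771 = 0.7229.

0.7229


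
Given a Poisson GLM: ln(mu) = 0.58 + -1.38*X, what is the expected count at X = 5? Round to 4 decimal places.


Linear predictor: eta = 0.58 + (-1.38)(5) = -6.3200.
Expected count: mu = exp(-6.3200) = 0.0018.

0.0018


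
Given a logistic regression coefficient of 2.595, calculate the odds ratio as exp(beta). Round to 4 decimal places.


exp(2.595) = 13.3966.
So the odds ratio is 13.3966.

13.3966


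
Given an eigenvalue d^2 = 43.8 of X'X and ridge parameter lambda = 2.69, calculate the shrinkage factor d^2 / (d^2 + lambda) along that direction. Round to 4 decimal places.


Denominator = d^2 + lambda = 43.8 + 2.69 = 46.4900.
Shrinkage = 43.8 / 46.4900 = 0.9421.

0.9421


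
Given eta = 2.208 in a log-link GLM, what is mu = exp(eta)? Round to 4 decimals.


The inverse log link gives:
mu = exp(2.208) = 9.0975.

9.0975


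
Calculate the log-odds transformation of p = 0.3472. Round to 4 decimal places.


Compute the odds: 0.3472/0.6528 = 0.5319.
Take the natural log: ln(0.5319) = -0.6314.

-0.6314


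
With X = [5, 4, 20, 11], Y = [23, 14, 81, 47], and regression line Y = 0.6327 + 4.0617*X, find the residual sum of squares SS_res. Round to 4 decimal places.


Compute predicted values, then residuals = yi - yhat_i.
Residuals: [2.0588, -2.8795, -0.8667, 1.6886].
SSres = sum(residual^2) = 16.1327.

16.1327


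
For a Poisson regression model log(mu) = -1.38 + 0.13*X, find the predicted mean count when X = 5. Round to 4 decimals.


Linear predictor: eta = -1.38 + (0.13)(5) = -0.7300.
Expected count: mu = exp(-0.7300) = 0.4819.

0.4819


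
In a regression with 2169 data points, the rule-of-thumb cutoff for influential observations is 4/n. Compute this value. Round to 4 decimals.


Using the rule of thumb:
Threshold = 4 / 2169 = 0.0018.

0.0018


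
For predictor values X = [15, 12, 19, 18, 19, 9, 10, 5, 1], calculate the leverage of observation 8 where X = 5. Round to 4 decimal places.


Compute xbar = 12.0000 with n = 9 observations.
SXX = 326.0000.
Leverage = 1/9 + (5 - 12.0000)^2/326.0000 = 0.2614.

0.2614


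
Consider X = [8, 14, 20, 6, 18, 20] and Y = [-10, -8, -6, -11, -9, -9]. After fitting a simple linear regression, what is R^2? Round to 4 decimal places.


Fit the OLS line: b0 = -11.8683, b1 = 0.2117.
SSres = 6.4342.
SStot = 14.8333.
R^2 = 1 - 6.4342/14.8333 = 0.5662.

0.5662


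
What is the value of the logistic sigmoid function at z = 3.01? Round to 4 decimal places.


First, exp(-3.0100) = 0.0493.
Then sigma(z) = 1/(1 + 0.0493) = 0.9530.

0.9530


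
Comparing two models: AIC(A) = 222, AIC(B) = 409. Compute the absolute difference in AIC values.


Compute |222 - 409| = 187.
Model A has the smaller AIC.

187


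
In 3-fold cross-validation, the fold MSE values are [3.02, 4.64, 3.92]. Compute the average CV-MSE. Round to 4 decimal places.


Add all fold MSEs: 11.5800.
Divide by k = 3: 11.5800/3 = 3.8600.

3.8600


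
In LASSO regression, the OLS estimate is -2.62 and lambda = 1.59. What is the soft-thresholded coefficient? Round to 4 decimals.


|beta_OLS| = 2.62.
lambda = 1.59.
Since |beta| > lambda, coefficient = sign(beta)*(|beta| - lambda) = -1.0300.
Result = -1.0300.

-1.0300


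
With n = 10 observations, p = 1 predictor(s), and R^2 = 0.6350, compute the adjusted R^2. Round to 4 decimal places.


Plug in: Adj R^2 = 1 - (1 - 0.6350) * 9/8.
= 1 - 0.3650 * 9/8
= 1 - 3.2850 / 8
= 1 - 0.4106 = 0.5894.

0.5894


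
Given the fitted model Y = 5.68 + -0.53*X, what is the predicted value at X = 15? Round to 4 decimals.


Predicted value:
Y = 5.68 + (-0.53)(15) = 5.68 + -7.9500 = -2.2700.

-2.2700


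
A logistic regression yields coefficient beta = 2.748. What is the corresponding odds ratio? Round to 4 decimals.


Odds ratio = exp(beta) = exp(2.748).
= 15.6114.

15.6114


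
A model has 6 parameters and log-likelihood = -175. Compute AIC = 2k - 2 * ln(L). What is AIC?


Compute:
2k = 2*6 = 12.
-2*loglik = -2*(-175) = 350.
AIC = 12 + 350 = 362.

362


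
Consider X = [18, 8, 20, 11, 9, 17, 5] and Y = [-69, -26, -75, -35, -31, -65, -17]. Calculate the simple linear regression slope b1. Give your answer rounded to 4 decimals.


The sample means are xbar = 12.5714 and ybar = -45.4286.
Compute S_xx = 197.7143 and S_xy = -806.2857.
Slope b1 = S_xy / S_xx = -806.2857 / 197.7143 = -4.0780.

-4.0780


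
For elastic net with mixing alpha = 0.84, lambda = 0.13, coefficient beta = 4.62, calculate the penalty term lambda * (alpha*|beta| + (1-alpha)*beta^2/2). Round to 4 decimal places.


Compute:
L1 = 0.84 * 4.62 = 3.8808.
L2 = 0.16 * 4.62^2 / 2 = 1.7076.
Penalty = 0.13 * (3.8808 + 1.7076) = 0.7265.

0.7265


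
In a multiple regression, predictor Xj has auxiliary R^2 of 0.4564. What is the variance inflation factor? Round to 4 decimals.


VIF = 1 / (1 - 0.4564).
= 1 / 0.5436 = 1.8396.

1.8396


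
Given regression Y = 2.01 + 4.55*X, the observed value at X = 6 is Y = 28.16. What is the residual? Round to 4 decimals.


Predicted = 2.01 + 4.55 * 6 = 29.3100.
Residual = 28.16 - 29.3100 = -1.1500.

-1.1500


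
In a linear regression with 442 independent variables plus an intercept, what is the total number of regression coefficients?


Including the intercept, the model has 442 predictor coefficients + 1 intercept.
Total = 443.

443


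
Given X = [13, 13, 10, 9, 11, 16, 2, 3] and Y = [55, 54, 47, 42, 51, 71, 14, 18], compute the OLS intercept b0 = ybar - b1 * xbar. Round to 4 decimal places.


The slope is b1 = 3.9077.
Sample means are xbar = 9.6250 and ybar = 44.0000.
Intercept: b0 = 44.0000 - (3.9077)(9.6250) = 6.3887.

6.3887


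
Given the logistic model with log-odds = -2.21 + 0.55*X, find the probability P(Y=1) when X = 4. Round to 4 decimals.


z = -2.21 + 0.55 * 4 = -0.0100.
Sigmoid: P = 1 / (1 + exp(0.0100)) = 0.4975.

0.4975


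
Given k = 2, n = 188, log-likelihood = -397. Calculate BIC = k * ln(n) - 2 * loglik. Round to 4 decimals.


Compute k*ln(n) = 2*ln(188) = 2*5.236442 = 10.472884.
Then -2*loglik = 794.
BIC = 10.472884 + 794 = 804.472884, which rounds to 804.4729.

804.4729


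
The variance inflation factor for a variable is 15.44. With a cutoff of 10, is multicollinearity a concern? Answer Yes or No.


The threshold is 10.
VIF = 15.44 is >= 10.
Multicollinearity indication: Yes.

Yes


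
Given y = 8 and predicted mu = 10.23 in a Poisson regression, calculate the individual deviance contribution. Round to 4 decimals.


First: ln(8/10.23) = -0.245883.
Then: 8 * -0.245883 = -1.967064.
y - mu = 8 - 10.23 = -2.23.
D = 2(-1.967064 - -2.23) = 0.525872, which rounds to 0.5259.

0.5259


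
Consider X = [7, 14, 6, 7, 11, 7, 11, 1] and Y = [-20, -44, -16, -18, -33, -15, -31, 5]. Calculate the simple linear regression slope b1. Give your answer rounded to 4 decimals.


The sample means are xbar = 8.0000 and ybar = -21.5000.
Compute S_xx = 110.0000 and S_xy = -406.0000.
Slope b1 = S_xy / S_xx = -406.0000 / 110.0000 = -3.6909.

-3.6909


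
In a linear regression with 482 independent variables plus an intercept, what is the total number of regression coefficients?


Total coefficients = number of predictors + 1 (for the intercept).
= 482 + 1 = 483.

483


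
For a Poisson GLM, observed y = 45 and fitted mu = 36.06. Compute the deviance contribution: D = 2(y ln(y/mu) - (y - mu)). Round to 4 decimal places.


y/mu = 45/36.06 = 1.247920 (approx.), and ln(45/36.06) = 0.221478.
y * ln(y/mu) = 45 * 0.221478 = 9.966510.
y - mu = 8.94.
D = 2 * (9.966510 - 8.94) = 2.053020, which rounds to 2.0530.

2.0530


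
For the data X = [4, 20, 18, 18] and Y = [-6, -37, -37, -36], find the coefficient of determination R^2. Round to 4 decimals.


After computing the OLS fit (b0=1.9146, b1=-2.0610):
SSres = 9.3902, SStot = 706.0000.
R^2 = 1 - 9.3902/706.0000 = 0.9867.

0.9867


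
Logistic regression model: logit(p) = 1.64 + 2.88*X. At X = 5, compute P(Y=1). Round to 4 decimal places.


Compute z = 1.64 + (2.88)(5) = 16.0400.
exp(-z) = 0.0000.
P = 1/(1 + 0.0000) = 1.0000.

1.0000


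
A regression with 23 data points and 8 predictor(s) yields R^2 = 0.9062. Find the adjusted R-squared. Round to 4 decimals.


Adjusted R^2 = 1 - (1 - R^2) * (n-1)/(n-p-1).
(1 - R^2) = 0.0938.
(n-1)/(n-p-1) = 22/14.
(1 - R^2) * (n-1) = 0.0938 * 22 = 2.0636.
Divide by (n-p-1): 2.0636 / 14 = 0.1474.
Adj R^2 = 1 - 0.1474 = 0.8526.

0.8526


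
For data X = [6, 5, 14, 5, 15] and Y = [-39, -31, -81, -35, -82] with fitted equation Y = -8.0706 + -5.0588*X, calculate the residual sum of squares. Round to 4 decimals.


Predicted values from Y = -8.0706 + -5.0588*X.
Residuals: [-0.5766, 2.3646, -2.1062, -1.6354, 1.9526].
SSres = 16.8471.

16.8471


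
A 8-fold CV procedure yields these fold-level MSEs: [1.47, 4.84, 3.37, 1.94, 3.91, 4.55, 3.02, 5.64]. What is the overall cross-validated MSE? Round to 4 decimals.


Total MSE across folds = 28.7400.
CV-MSE = 28.7400/8 = 3.5925.

3.5925


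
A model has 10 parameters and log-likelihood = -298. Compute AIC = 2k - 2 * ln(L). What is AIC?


AIC = 2k - 2*loglik = 2(10) - 2(-298).
= 20 + 596 = 616.

616


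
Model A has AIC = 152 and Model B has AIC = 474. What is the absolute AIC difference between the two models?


Absolute difference = |152 - 474| = 322.
The model with lower AIC (A) is preferred.

322


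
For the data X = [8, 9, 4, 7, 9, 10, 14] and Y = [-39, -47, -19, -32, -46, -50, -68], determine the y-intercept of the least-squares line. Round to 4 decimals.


The slope is b1 = -5.0155.
Sample means are xbar = 8.7143 and ybar = -43.0000.
Intercept: b0 = -43.0000 - (-5.0155)(8.7143) = 0.7062.

0.7062


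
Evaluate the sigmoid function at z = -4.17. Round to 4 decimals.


Compute exp(4.1700) = 64.7155.
Sigmoid = 1 / (1 + 64.7155) = 1 / 65.7155 = 0.0152.

0.0152


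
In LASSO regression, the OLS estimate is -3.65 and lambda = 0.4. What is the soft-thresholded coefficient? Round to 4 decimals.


|beta_OLS| = 3.65.
lambda = 0.4.
Since |beta| > lambda, coefficient = sign(beta)*(|beta| - lambda) = -3.2500.
Result = -3.2500.

-3.2500


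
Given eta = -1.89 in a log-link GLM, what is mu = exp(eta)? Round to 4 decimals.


mu = exp(eta) = exp(-1.89).
= 0.1511.

0.1511


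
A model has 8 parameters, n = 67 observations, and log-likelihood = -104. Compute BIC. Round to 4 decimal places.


Compute k*ln(n) = 8*ln(67) = 8*4.204693 = 33.637544.
Then -2*loglik = 208.
BIC = 33.637544 + 208 = 241.637544, which rounds to 241.6375.

241.6375


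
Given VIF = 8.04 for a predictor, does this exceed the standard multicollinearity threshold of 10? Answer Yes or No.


The threshold is 10.
VIF = 8.04 is < 10.
Multicollinearity indication: No.

No


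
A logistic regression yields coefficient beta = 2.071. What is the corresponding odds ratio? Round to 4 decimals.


The odds ratio is computed as:
OR = e^(2.071) = 7.9328.

7.9328


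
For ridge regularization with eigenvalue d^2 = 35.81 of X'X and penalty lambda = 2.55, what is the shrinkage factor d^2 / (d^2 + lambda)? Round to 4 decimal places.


Denominator = d^2 + lambda = 35.81 + 2.55 = 38.3600.
Shrinkage = 35.81 / 38.3600 = 0.9335.

0.9335


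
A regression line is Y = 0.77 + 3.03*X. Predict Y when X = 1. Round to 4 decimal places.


Substitute X = 1 into the equation:
Y = 0.77 + 3.03 * 1 = 0.77 + 3.0300 = 3.8000.

3.8000


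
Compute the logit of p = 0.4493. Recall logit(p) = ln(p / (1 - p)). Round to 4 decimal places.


Compute the odds: 0.4493/0.5507 = 0.8159.
Take the natural log: ln(0.8159) = -0.2035.

-0.2035


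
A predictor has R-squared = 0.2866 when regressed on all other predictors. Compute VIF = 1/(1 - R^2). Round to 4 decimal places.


Denominator: 1 - 0.2866 = 0.7134.
VIF = 1 / 0.7134 = 1.4017.

1.4017


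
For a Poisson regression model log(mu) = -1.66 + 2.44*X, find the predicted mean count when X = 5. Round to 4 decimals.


eta = -1.66 + 2.44 * 5 = 10.5400.
mu = exp(10.5400) = 37797.5665.

37797.5665


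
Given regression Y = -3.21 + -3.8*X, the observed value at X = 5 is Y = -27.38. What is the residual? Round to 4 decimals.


Predicted = -3.21 + -3.8 * 5 = -22.2100.
Residual = -27.38 - -22.2100 = -5.1700.

-5.1700


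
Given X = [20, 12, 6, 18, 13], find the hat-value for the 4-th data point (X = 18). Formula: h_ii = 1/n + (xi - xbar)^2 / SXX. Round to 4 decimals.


n = 5, xbar = 13.8000.
SXX = sum((xi - xbar)^2) = 120.8000.
h = 1/5 + (18 - 13.8000)^2 / 120.8000 = 0.3460.

0.3460


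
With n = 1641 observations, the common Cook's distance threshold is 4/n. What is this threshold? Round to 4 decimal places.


Cook's distance cutoff = 4/n = 4/1641.
= 0.0024.

0.0024


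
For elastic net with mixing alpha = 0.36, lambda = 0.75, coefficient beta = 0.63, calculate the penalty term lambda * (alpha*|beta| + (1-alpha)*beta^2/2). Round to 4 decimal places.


Compute:
L1 = 0.36 * 0.63 = 0.2268.
L2 = 0.64 * 0.63^2 / 2 = 0.1270.
Penalty = 0.75 * (0.2268 + 0.1270) = 0.2654.

0.2654


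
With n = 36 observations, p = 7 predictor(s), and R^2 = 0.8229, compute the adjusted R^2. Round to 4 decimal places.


Using the formula:
(1 - 0.8229) = 0.1771.
Multiply by 35/28: 0.1771 * 35 = 6.1985, then 6.1985 / 28 = 0.2214.
Adj R^2 = 1 - 0.2214 = 0.7786.

0.7786


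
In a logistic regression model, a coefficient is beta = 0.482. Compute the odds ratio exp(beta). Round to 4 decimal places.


The odds ratio is computed as:
OR = e^(0.482) = 1.6193.

1.6193


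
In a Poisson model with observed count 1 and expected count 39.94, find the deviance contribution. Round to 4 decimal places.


Compute y*ln(y/mu) = 1*ln(1/39.94) = 1*-3.687378 = -3.687378.
y - mu = -38.94.
D = 2*(-3.687378 - (-38.94)) = 70.505244, which rounds to 70.5052.

70.5052


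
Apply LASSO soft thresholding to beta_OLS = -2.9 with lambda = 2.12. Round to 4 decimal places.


|beta_OLS| = 2.9.
lambda = 2.12.
Since |beta| > lambda, coefficient = sign(beta)*(|beta| - lambda) = -0.7800.
Result = -0.7800.

-0.7800


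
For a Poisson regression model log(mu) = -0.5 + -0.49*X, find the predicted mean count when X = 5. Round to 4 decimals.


Compute eta = -0.5 + -0.49 * 5 = -2.9500.
Apply inverse link: mu = e^-2.9500 = 0.0523.

0.0523


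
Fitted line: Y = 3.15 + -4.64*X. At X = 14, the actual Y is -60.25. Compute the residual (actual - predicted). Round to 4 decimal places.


Compute yhat = 3.15 + (-4.64)(14) = -61.8100.
Residual = actual - predicted = -60.25 - -61.8100 = 1.5600.

1.5600


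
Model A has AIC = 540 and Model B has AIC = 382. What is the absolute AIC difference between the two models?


Compute |540 - 382| = 158.
Model B has the smaller AIC.

158


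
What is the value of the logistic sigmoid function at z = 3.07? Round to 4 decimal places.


First, exp(-3.0700) = 0.0464.
Then sigma(z) = 1/(1 + 0.0464) = 0.9556.

0.9556


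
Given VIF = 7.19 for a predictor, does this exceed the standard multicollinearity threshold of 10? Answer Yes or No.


Check: VIF = 7.19 vs threshold = 10.
Since 7.19 < 10, the answer is No.

No


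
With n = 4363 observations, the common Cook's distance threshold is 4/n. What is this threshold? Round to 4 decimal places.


Cook's distance cutoff = 4/n = 4/4363.
= 0.0009.

0.0009


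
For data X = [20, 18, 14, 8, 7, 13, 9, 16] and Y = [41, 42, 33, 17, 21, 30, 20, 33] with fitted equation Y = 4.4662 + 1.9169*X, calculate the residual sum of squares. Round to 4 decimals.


Predicted values from Y = 4.4662 + 1.9169*X.
Residuals: [-1.8042, 3.0296, 1.6972, -2.8014, 3.1155, 0.6141, -1.7183, -2.1366].
SSres = 40.7630.

40.7630


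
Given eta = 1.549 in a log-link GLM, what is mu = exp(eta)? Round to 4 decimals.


mu = exp(eta) = exp(1.549).
= 4.7068.

4.7068


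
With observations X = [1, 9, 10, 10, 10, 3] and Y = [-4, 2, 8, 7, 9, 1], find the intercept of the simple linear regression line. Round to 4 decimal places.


First find the slope: b1 = 1.1127.
Means: xbar = 7.1667, ybar = 3.8333.
b0 = ybar - b1 * xbar = 3.8333 - 1.1127 * 7.1667 = -4.1408.

-4.1408
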